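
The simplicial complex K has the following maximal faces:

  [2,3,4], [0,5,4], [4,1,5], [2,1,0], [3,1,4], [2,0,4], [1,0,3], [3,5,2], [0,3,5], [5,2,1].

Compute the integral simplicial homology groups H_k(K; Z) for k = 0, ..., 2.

Take the total order 0 < 1 < 2 < 3 < 4 < 5 on the vertex set. Then K (dimension 2) consists of the simplices:

  0-simplices (6): [0], [1], [2], [3], [4], [5]
  1-simplices (15): [0,1], [0,2], [0,3], [0,4], [0,5], [1,2], [1,3], [1,4], [1,5], [2,3], [2,4], [2,5], [3,4], [3,5], [4,5]
  2-simplices (10): [0,1,2], [0,1,3], [0,2,4], [0,3,5], [0,4,5], [1,2,5], [1,3,4], [1,4,5], [2,3,4], [2,3,5]

Hence C_0 ≅ Z^6, C_1 ≅ Z^15, C_2 ≅ Z^10.

The boundary map ∂_1: C_1 → C_0 maps an edge to its endpoints' difference, ∂[p,q] = q − p. For instance
  ∂[1,2] = [2] − [1].
As a 6×15 matrix over Z this has rank 5, with invariant factors (1,1,1,1,1).

∂_2: C_2 → C_1 acts by ∂[p,q,r] = [q,r] − [p,r] + [p,q]. For instance
  ∂[2,3,4] = [3,4] − [2,4] + [2,3],
  ∂[2,3,5] = [3,5] − [2,5] + [2,3].
The 15×10 boundary matrix has rank 10 and Smith normal form diag(1,1,1,1,1,1,1,1,1,2).

From H_k ≅ ker(∂_k) / im(∂_{k+1}) we obtain:

  H_0: rank C_0 − rank ∂_1 = 6 − 5 = 1, and the invariant factors of ∂_1 are all 1, so H_0 ≅ Z.
  H_1: rank ker ∂_1 − rank ∂_2 = (15 − 5) − 10 = 0, and ∂_2 has invariant factor 2 > 1, so H_1 ≅ Z/2.
  H_2: rank ker ∂_2 − rank ∂_3 = (10 − 10) − 0 = 0, and there is no ∂_3, so H_2 ≅ 0.

As a check, the Euler characteristic is 6 − 15 + 10 = 1, which agrees with 1 − 0 + 0 = 1.

H_0 ≅ Z,  H_1 ≅ Z/2,  H_2 = 0.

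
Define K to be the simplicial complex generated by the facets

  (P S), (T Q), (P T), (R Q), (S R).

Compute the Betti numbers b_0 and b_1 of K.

b_0 = 1, b_1 = 1.

Fix the vertex order P < Q < R < S < T and write every simplex with vertices in increasing order. Then dim K = 1 and the simplices of K are:

  0-simplices (5): P, Q, R, S, T
  1-simplices (5): PS, PT, QR, QT, RS

Hence C_0 ≅ Z^5, C_1 ≅ Z^5.

Boundary ∂_1: C_1 → C_0 is given by ∂[p,q] = [q] − [p].
The 5×5 boundary matrix has rank 4 and Smith normal form diag(1,1,1,1).

Now H_k = ker ∂_k / im ∂_{k+1}, so:

  H_0: rank C_0 − rank ∂_1 = 5 − 4 = 1, and the invariant factors of ∂_1 are all 1, so H_0 ≅ Z.
  H_1: rank ker ∂_1 − rank ∂_2 = (5 − 4) − 0 = 1, and there is no ∂_2, so H_1 ≅ Z.

(K is a triangulation of the circle S^1.)

Hence the Betti numbers are b_0 = 1, b_1 = 1.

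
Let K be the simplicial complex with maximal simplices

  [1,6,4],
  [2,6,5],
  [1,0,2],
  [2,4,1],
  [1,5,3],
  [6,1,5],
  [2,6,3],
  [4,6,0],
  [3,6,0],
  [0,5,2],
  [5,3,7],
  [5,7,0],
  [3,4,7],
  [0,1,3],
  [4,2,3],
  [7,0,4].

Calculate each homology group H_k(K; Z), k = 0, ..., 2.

Order the vertices as 0 < 1 < 2 < 3 < 4 < 5 < 6 < 7. Listing each simplex with vertices in this order, K has dimension 2 with simplices:

  0-simplices (8): [0], [1], [2], [3], [4], [5], [6], [7]
  1-simplices (24): (24 of them)
  2-simplices (16): [0,1,2], [0,1,3], [0,2,5], [0,3,6], [0,4,6], [0,4,7], [0,5,7], [1,2,4], [1,3,5], [1,4,6], [1,5,6], [2,3,4], [2,3,6], [2,5,6], [3,4,7], [3,5,7]

giving chain groups C_0 ≅ Z^8, C_1 ≅ Z^24, C_2 ≅ Z^16.

The boundary map ∂_1: C_1 → C_0 sends each edge [p,q] (with p < q) to q − p. For instance
  ∂[0,4] = [4] − [0].
As a 8×24 matrix over Z this has rank 7, with invariant factors (1,1,1,1,1,1,1).

Boundary ∂_2: C_2 → C_1 maps a triangle to the signed sum of its edges. For instance
  ∂[1,3,5] = [3,5] − [1,5] + [1,3],
  ∂[3,5,7] = [5,7] − [3,7] + [3,5].
The resulting 24×16 matrix has rank 15, and its Smith normal form has invariant factors (1,1,1,1,1,1,1,1,1,1,1,1,1,1,1).

Now H_k = ker ∂_k / im ∂_{k+1}, so:

  H_0: rank C_0 − rank ∂_1 = 8 − 7 = 1, and the invariant factors of ∂_1 are all 1, so H_0 = Z.
  H_1: rank ker ∂_1 − rank ∂_2 = (24 − 7) − 15 = 2, and the invariant factors of ∂_2 are all 1, so H_1 = Z^2.
  H_2: rank ker ∂_2 − rank ∂_3 = (16 − 15) − 0 = 1, and there is no ∂_3, so H_2 = Z.

H_0 = Z,  H_1 = Z^2,  H_2 = Z.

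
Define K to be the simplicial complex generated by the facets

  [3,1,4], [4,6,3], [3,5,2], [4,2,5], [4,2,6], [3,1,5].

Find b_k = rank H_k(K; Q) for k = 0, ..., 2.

Fix the vertex order 1 < 2 < 3 < 4 < 5 < 6 and write every simplex with vertices in increasing order. Then dim K = 2 and the simplices of K are:

  0-simplices (6): [1], [2], [3], [4], [5], [6]
  1-simplices (12): [1,3], [1,4], [1,5], [2,3], [2,4], [2,5], [2,6], [3,4], [3,5], [3,6], [4,5], [4,6]
  2-simplices (6): [1,3,4], [1,3,5], [2,3,5], [2,4,5], [2,4,6], [3,4,6]

Hence C_0 ≅ Z^6, C_1 ≅ Z^12, C_2 ≅ Z^6.

The boundary map ∂_1: C_1 → C_0 is given by ∂[p,q] = [q] − [p]. For instance
  ∂[3,4] = [4] − [3].
The 6×12 boundary matrix has rank 5 and Smith normal form diag(1,1,1,1,1).

The boundary map ∂_2: C_2 → C_1 sends each 2-simplex [p,q,r] to [q,r] − [p,r] + [p,q]. For instance
  ∂[3,4,6] = [4,6] − [3,6] + [3,4],
  ∂[1,3,4] = [3,4] − [1,4] + [1,3].
As a 12×6 matrix over Z this has rank 6, with invariant factors (1,1,1,1,1,1).

Now H_k = ker ∂_k / im ∂_{k+1}, so:

  H_0: rank C_0 − rank ∂_1 = 6 − 5 = 1, and the invariant factors of ∂_1 are all 1, so H_0 ≅ Z.
  H_1: rank ker ∂_1 − rank ∂_2 = (12 − 5) − 6 = 1, and the invariant factors of ∂_2 are all 1, so H_1 ≅ Z.
  H_2: rank ker ∂_2 − rank ∂_3 = (6 − 6) − 0 = 0, and there is no ∂_3, so H_2 ≅ 0.

Hence the Betti numbers are b_0 = 1, b_1 = 1, b_2 = 0.

b_0 = 1, b_1 = 1, b_2 = 0.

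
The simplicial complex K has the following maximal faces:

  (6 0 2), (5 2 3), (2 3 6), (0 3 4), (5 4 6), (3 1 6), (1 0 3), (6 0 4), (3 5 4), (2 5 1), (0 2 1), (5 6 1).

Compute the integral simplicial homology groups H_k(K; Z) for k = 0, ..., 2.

H_0 ≅ Z,  H_1 ≅ Z/2,  H_2 = 0.

We work with the vertex ordering 0 < 1 < 2 < 3 < 4 < 5 < 6. The simplices of K, each written with vertices in increasing order, are:

  0-simplices (7): [0], [1], [2], [3], [4], [5], [6]
  1-simplices (18): [0,1], [0,2], [0,3], [0,4], [0,6], [1,2], [1,3], [1,5], [1,6], [2,3], [2,5], [2,6], [3,4], [3,5], [3,6], [4,5], [4,6], [5,6]
  2-simplices (12): [0,1,2], [0,1,3], [0,2,6], [0,3,4], [0,4,6], [1,2,5], [1,3,6], [1,5,6], [2,3,5], [2,3,6], [3,4,5], [4,5,6]

giving chain groups C_0 ≅ Z^7, C_1 ≅ Z^18, C_2 ≅ Z^12.

∂_1: C_1 → C_0 is given by ∂[p,q] = [q] − [p].
The resulting 7×18 matrix has rank 6, and its Smith normal form has invariant factors (1,1,1,1,1,1).

Boundary ∂_2: C_2 → C_1 maps a triangle to the signed sum of its edges. For instance
  ∂[0,1,3] = [1,3] − [0,3] + [0,1],
  ∂[1,3,6] = [3,6] − [1,6] + [1,3].
The resulting 18×12 matrix has rank 12, and its Smith normal form has invariant factors (1,1,1,1,1,1,1,1,1,1,1,2).

Now H_k = ker ∂_k / im ∂_{k+1}, so:

  H_0: rank C_0 − rank ∂_1 = 7 − 6 = 1, and the invariant factors of ∂_1 are all 1, so H_0 = Z.
  H_1: rank ker ∂_1 − rank ∂_2 = (18 − 6) − 12 = 0, and ∂_2 has invariant factor 2 > 1, so H_1 = Z/2.
  H_2: rank ker ∂_2 − rank ∂_3 = (12 − 12) − 0 = 0, and there is no ∂_3, so H_2 = 0.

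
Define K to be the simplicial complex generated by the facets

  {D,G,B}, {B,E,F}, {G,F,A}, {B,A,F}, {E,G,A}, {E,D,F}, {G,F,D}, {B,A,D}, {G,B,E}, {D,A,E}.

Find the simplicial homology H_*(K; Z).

Order the vertices as A < B < D < E < F < G. Listing each simplex with vertices in this order, K has dimension 2 with simplices:

  0-simplices (6): A, B, D, E, F, G
  1-simplices (15): AB, AD, AE, AF, AG, BD, BE, BF, BG, DE, DF, DG, EF, EG, FG
  2-simplices (10): ABD, ABF, ADE, AEG, AFG, BDG, BEF, BEG, DEF, DFG

giving chain groups C_0 ≅ Z^6, C_1 ≅ Z^15, C_2 ≅ Z^10.

Boundary ∂_1: C_1 → C_0 is given by ∂[p,q] = [q] − [p].
The 6×15 boundary matrix has rank 5 and Smith normal form diag(1,1,1,1,1).

∂_2: C_2 → C_1 acts by ∂[p,q,r] = [q,r] − [p,r] + [p,q]. For instance
  ∂ABF = BF − AF + AB,
  ∂BDG = DG − BG + BD.
This gives a 15×10 integer matrix of rank 10; reducing to Smith normal form yields diagonal entries (1,1,1,1,1,1,1,1,1,2).

Now H_k = ker ∂_k / im ∂_{k+1}, so:

  H_0: rank C_0 − rank ∂_1 = 6 − 5 = 1, and the invariant factors of ∂_1 are all 1, so H_0 = Z.
  H_1: rank ker ∂_1 − rank ∂_2 = (15 − 5) − 10 = 0, and ∂_2 has invariant factor 2 > 1, so H_1 = Z/2.
  H_2: rank ker ∂_2 − rank ∂_3 = (10 − 10) − 0 = 0, and there is no ∂_3, so H_2 = 0.

(K is a triangulation of the real projective plane RP^2.)

H_0 ≅ Z,  H_1 ≅ Z/2,  H_2 = 0.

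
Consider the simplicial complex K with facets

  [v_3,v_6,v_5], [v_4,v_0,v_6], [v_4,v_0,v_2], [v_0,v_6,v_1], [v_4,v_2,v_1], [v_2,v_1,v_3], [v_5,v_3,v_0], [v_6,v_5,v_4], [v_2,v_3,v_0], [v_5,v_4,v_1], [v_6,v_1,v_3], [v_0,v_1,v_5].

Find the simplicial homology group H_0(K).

Order the vertices as v_0 < v_1 < v_2 < v_3 < v_4 < v_5 < v_6. Listing each simplex with vertices in this order, K has dimension 2 with simplices:

  0-simplices (7): [v_0], [v_1], [v_2], [v_3], [v_4], [v_5], [v_6]
  1-simplices (18): (18 of them)
  2-simplices (12): (12 of them)

giving chain groups C_0 ≅ Z^7, C_1 ≅ Z^18, C_2 ≅ Z^12.

The boundary map ∂_1: C_1 → C_0 maps an edge to its endpoints' difference, ∂[p,q] = q − p. For instance
  ∂[v_1,v_5] = [v_5] − [v_1].
This gives a 7×18 integer matrix of rank 6; reducing to Smith normal form yields diagonal entries (1,1,1,1,1,1).

The boundary map ∂_2: C_2 → C_1 maps a triangle to the signed sum of its edges. For instance
  ∂[v_1,v_4,v_5] = [v_4,v_5] − [v_1,v_5] + [v_1,v_4],
  ∂[v_1,v_3,v_6] = [v_3,v_6] − [v_1,v_6] + [v_1,v_3].
The 18×12 boundary matrix has rank 12 and Smith normal form diag(1,1,1,1,1,1,1,1,1,1,1,2).

Reading off H_k = ker ∂_k / im ∂_{k+1}:

  H_0: rank C_0 − rank ∂_1 = 7 − 6 = 1, and the invariant factors of ∂_1 are all 1, so H_0 = Z.

H_0 = Z.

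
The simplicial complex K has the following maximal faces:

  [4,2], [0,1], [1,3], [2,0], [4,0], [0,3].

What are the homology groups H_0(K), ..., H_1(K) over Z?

H_0 ≅ Z,  H_1 ≅ Z^2.

Take the total order 0 < 1 < 2 < 3 < 4 on the vertex set. Then K (dimension 1) consists of the simplices:

  0-simplices (5): [0], [1], [2], [3], [4]
  1-simplices (6): [0,1], [0,2], [0,3], [0,4], [1,3], [2,4]

giving chain groups C_0 ≅ Z^5, C_1 ≅ Z^6.

∂_1: C_1 → C_0 maps an edge to its endpoints' difference, ∂[p,q] = q − p. For instance
  ∂[0,3] = [3] − [0].
As a 5×6 matrix over Z this has rank 4, with invariant factors (1,1,1,1).

From H_k ≅ ker(∂_k) / im(∂_{k+1}) we obtain:

  H_0: rank C_0 − rank ∂_1 = 5 − 4 = 1, and the invariant factors of ∂_1 are all 1, so H_0 ≅ Z.
  H_1: rank ker ∂_1 − rank ∂_2 = (6 − 4) − 0 = 2, and there is no ∂_2, so H_1 ≅ Z^2.

As a check, the Euler characteristic is 5 − 6 = -1, which agrees with 1 − 2 = -1.
(K is a triangulation of a wedge of 2 circles.)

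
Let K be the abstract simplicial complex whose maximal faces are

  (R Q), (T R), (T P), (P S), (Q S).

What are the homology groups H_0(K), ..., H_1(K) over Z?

H_0 = Z,  H_1 = Z.

We work with the vertex ordering P < Q < R < S < T. The simplices of K, each written with vertices in increasing order, are:

  0-simplices (5): P, Q, R, S, T
  1-simplices (5): PS, PT, QR, QS, RT

Hence C_0 ≅ Z^5, C_1 ≅ Z^5.

The boundary map ∂_1: C_1 → C_0 sends each edge [p,q] (with p < q) to q − p. For instance
  ∂RT = T − R.
This gives a 5×5 integer matrix of rank 4; reducing to Smith normal form yields diagonal entries (1,1,1,1).

Reading off H_k = ker ∂_k / im ∂_{k+1}:

  H_0: rank C_0 − rank ∂_1 = 5 − 4 = 1, and the invariant factors of ∂_1 are all 1, so H_0 = Z.
  H_1: rank ker ∂_1 − rank ∂_2 = (5 − 4) − 0 = 1, and there is no ∂_2, so H_1 = Z.

As a check, the Euler characteristic is 5 − 5 = 0, which agrees with 1 − 1 = 0.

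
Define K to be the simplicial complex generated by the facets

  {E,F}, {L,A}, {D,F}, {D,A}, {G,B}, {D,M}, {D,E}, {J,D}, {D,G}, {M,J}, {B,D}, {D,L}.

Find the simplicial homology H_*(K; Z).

Take the total order A < B < D < E < F < G < J < L < M on the vertex set. Then K (dimension 1) consists of the simplices:

  0-simplices (9): A, B, D, E, F, G, J, L, M
  1-simplices (12): AD, AL, BD, BG, DE, DF, DG, DJ, DL, DM, EF, JM

so the chain groups are C_0 ≅ Z^9, C_1 ≅ Z^12.

∂_1: C_1 → C_0 is given by ∂[p,q] = [q] − [p]. For instance
  ∂DL = L − D.
The 9×12 boundary matrix has rank 8 and Smith normal form diag(1,1,1,1,1,1,1,1).

From H_k ≅ ker(∂_k) / im(∂_{k+1}) we obtain:

  H_0: rank C_0 − rank ∂_1 = 9 − 8 = 1, and the invariant factors of ∂_1 are all 1, so H_0 ≅ Z.
  H_1: rank ker ∂_1 − rank ∂_2 = (12 − 8) − 0 = 4, and there is no ∂_2, so H_1 ≅ Z^4.

As a check, the Euler characteristic is 9 − 12 = -3, which agrees with 1 − 4 = -3.
(K is a triangulation of a wedge of 4 circles.)

H_0 = Z,  H_1 = Z^4.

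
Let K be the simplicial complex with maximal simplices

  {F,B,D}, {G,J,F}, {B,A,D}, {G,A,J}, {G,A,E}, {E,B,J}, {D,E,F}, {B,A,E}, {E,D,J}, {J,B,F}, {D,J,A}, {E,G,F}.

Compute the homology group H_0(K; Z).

Fix the vertex order A < B < D < E < F < G < J and write every simplex with vertices in increasing order. Then dim K = 2 and the simplices of K are:

  0-simplices (7): A, B, D, E, F, G, J
  1-simplices (18): AB, AD, AE, AG, AJ, BD, BE, BF, BJ, DE, DF, DJ, EF, EG, EJ, FG, FJ, GJ
  2-simplices (12): ABD, ABE, ADJ, AEG, AGJ, BDF, BEJ, BFJ, DEF, DEJ, EFG, FGJ

so the chain groups are C_0 ≅ Z^7, C_1 ≅ Z^18, C_2 ≅ Z^12.

The boundary map ∂_1: C_1 → C_0 maps an edge to its endpoints' difference, ∂[p,q] = q − p. For instance
  ∂FJ = J − F.
The 7×18 boundary matrix has rank 6 and Smith normal form diag(1,1,1,1,1,1).

The boundary map ∂_2: C_2 → C_1 acts by ∂[p,q,r] = [q,r] − [p,r] + [p,q]. For instance
  ∂AEG = EG − AG + AE,
  ∂BFJ = FJ − BJ + BF.
The 18×12 boundary matrix has rank 12 and Smith normal form diag(1,1,1,1,1,1,1,1,1,1,1,2).

From H_k ≅ ker(∂_k) / im(∂_{k+1}) we obtain:

  H_0: rank C_0 − rank ∂_1 = 7 − 6 = 1, and the invariant factors of ∂_1 are all 1, so H_0 ≅ Z.

H_0 ≅ Z.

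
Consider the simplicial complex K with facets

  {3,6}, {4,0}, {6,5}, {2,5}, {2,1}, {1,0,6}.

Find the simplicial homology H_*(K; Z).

H_0 ≅ Z,  H_1 ≅ Z,  H_2 = 0.

K has 7 vertices, 8 edges, 1 triangle.
rank ∂_0 = 0, rank ∂_1 = 6 ⇒ b_0 = 7 − 0 − 6 = 1; all invariant factors of ∂_1 are 1 so no torsion. So H_0 ≅ Z.
rank ∂_1 = 6, rank ∂_2 = 1 ⇒ b_1 = 8 − 6 − 1 = 1; all invariant factors of ∂_2 are 1 so no torsion. So H_1 ≅ Z.
rank ∂_2 = 1, rank ∂_3 = 0 ⇒ b_2 = 1 − 1 − 0 = 0. So H_2 ≅ 0.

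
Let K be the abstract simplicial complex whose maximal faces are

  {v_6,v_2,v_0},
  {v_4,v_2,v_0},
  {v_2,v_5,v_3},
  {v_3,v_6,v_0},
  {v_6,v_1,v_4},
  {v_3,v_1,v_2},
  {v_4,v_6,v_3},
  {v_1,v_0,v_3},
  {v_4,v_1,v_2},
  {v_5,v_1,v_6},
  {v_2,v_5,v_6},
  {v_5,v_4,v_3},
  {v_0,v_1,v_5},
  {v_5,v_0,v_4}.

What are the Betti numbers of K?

b_0 = 1, b_1 = 2, b_2 = 1.

Fix the vertex order v_0 < v_1 < v_2 < v_3 < v_4 < v_5 < v_6 and write every simplex with vertices in increasing order. Then dim K = 2 and the simplices of K are:

  0-simplices (7): [v_0], [v_1], [v_2], [v_3], [v_4], [v_5], [v_6]
  1-simplices (21): (21 of them)
  2-simplices (14): (14 of them)

so the chain groups are C_0 ≅ Z^7, C_1 ≅ Z^21, C_2 ≅ Z^14.

The boundary map ∂_1: C_1 → C_0 maps an edge to its endpoints' difference, ∂[p,q] = q − p. For instance
  ∂[v_2,v_6] = [v_6] − [v_2].
The resulting 7×21 matrix has rank 6, and its Smith normal form has invariant factors (1,1,1,1,1,1).

∂_2: C_2 → C_1 maps a triangle to the signed sum of its edges. For instance
  ∂[v_1,v_2,v_4] = [v_2,v_4] − [v_1,v_4] + [v_1,v_2],
  ∂[v_2,v_5,v_6] = [v_5,v_6] − [v_2,v_6] + [v_2,v_5].
The 21×14 boundary matrix has rank 13 and Smith normal form diag(1,1,1,1,1,1,1,1,1,1,1,1,1).

From H_k ≅ ker(∂_k) / im(∂_{k+1}) we obtain:

  H_0: rank C_0 − rank ∂_1 = 7 − 6 = 1, and the invariant factors of ∂_1 are all 1, so H_0 ≅ Z.
  H_1: rank ker ∂_1 − rank ∂_2 = (21 − 6) − 13 = 2, and the invariant factors of ∂_2 are all 1, so H_1 ≅ Z^2.
  H_2: rank ker ∂_2 − rank ∂_3 = (14 − 13) − 0 = 1, and there is no ∂_3, so H_2 ≅ Z.

Hence the Betti numbers are b_0 = 1, b_1 = 2, b_2 = 1.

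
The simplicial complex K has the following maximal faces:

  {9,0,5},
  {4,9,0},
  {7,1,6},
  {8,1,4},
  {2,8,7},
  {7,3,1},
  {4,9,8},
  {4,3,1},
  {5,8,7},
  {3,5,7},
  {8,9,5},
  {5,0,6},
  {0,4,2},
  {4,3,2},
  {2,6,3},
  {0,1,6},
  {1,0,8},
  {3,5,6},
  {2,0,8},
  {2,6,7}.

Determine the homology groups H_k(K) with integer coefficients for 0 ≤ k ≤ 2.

Fix the vertex order 0 < 1 < 2 < 3 < 4 < 5 < 6 < 7 < 8 < 9 and write every simplex with vertices in increasing order. Then dim K = 2 and the simplices of K are:

  0-simplices (10): [0], [1], [2], [3], [4], [5], [6], [7], [8], [9]
  1-simplices (30): (30 of them)
  2-simplices (20): (20 of them)

Hence C_0 ≅ Z^10, C_1 ≅ Z^30, C_2 ≅ Z^20.

∂_1: C_1 → C_0 maps an edge to its endpoints' difference, ∂[p,q] = q − p.
This gives a 10×30 integer matrix of rank 9; reducing to Smith normal form yields diagonal entries (1,1,1,1,1,1,1,1,1).

Boundary ∂_2: C_2 → C_1 acts by ∂[p,q,r] = [q,r] − [p,r] + [p,q]. For instance
  ∂[0,5,9] = [5,9] − [0,9] + [0,5],
  ∂[1,4,8] = [4,8] − [1,8] + [1,4].
As a 30×20 matrix over Z this has rank 20, with invariant factors (1,1,1,1,1,1,1,1,1,1,1,1,1,1,1,1,1,1,1,2).

Computing H_k = (kernel of ∂_k) / (image of ∂_{k+1}):

  H_0: rank C_0 − rank ∂_1 = 10 − 9 = 1, and the invariant factors of ∂_1 are all 1, so H_0 ≅ Z.
  H_1: rank ker ∂_1 − rank ∂_2 = (30 − 9) − 20 = 1, and ∂_2 has invariant factor 2 > 1, so H_1 ≅ Z ⊕ Z_2.
  H_2: rank ker ∂_2 − rank ∂_3 = (20 − 20) − 0 = 0, and there is no ∂_3, so H_2 ≅ 0.

As a check, the Euler characteristic is 10 − 30 + 20 = 0, which agrees with 1 − 1 + 0 = 0.

H_0 ≅ Z,  H_1 ≅ Z ⊕ Z_2,  H_2 = 0.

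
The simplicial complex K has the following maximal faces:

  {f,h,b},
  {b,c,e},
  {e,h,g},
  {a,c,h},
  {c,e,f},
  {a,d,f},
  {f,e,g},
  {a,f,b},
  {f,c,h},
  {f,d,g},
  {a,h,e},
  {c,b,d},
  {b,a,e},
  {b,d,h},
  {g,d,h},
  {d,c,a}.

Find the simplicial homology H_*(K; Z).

H_0 ≅ Z,  H_1 ≅ Z^2,  H_2 ≅ Z.

K has 8 vertices, 24 edges, 16 triangles.
rank ∂_0 = 0, rank ∂_1 = 7 ⇒ b_0 = 8 − 0 − 7 = 1; all invariant factors of ∂_1 are 1 so no torsion. So H_0 = Z.
rank ∂_1 = 7, rank ∂_2 = 15 ⇒ b_1 = 24 − 7 − 15 = 2; all invariant factors of ∂_2 are 1 so no torsion. So H_1 = Z^2.
rank ∂_2 = 15, rank ∂_3 = 0 ⇒ b_2 = 16 − 15 − 0 = 1. So H_2 = Z.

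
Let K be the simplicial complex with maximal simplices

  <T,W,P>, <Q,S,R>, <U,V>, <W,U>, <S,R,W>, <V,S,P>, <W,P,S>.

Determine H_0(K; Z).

Fix the vertex order P < Q < R < S < T < U < V < W and write every simplex with vertices in increasing order. Then dim K = 2 and the simplices of K are:

  0-simplices (8): P, Q, R, S, T, U, V, W
  1-simplices (13): PS, PT, PV, PW, QR, QS, RS, RW, SV, SW, TW, UV, UW
  2-simplices (5): PSV, PSW, PTW, QRS, RSW

giving chain groups C_0 ≅ Z^8, C_1 ≅ Z^13, C_2 ≅ Z^5.

Boundary ∂_1: C_1 → C_0 sends each edge [p,q] (with p < q) to q − p.
As a 8×13 matrix over Z this has rank 7, with invariant factors (1,1,1,1,1,1,1).

∂_2: C_2 → C_1 sends each 2-simplex [p,q,r] to [q,r] − [p,r] + [p,q]. For instance
  ∂PTW = TW − PW + PT,
  ∂PSW = SW − PW + PS.
As a 13×5 matrix over Z this has rank 5, with invariant factors (1,1,1,1,1).

Reading off H_k = ker ∂_k / im ∂_{k+1}:

  H_0: rank C_0 − rank ∂_1 = 8 − 7 = 1, and the invariant factors of ∂_1 are all 1, so H_0 = Z.

H_0 = Z.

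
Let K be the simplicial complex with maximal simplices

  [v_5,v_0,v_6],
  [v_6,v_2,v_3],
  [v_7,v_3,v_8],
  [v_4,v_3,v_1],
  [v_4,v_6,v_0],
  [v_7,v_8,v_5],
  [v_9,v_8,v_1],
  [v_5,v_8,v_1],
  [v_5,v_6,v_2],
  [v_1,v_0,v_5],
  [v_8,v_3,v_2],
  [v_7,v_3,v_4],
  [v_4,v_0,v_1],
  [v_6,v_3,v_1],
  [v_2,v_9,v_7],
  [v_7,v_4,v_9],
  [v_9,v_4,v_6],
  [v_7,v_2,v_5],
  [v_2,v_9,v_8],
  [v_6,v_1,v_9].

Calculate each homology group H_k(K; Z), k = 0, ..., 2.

Fix the vertex order v_0 < v_1 < v_2 < v_3 < v_4 < v_5 < v_6 < v_7 < v_8 < v_9 and write every simplex with vertices in increasing order. Then dim K = 2 and the simplices of K are:

  0-simplices (10): [v_0], [v_1], [v_2], [v_3], [v_4], [v_5], [v_6], [v_7], [v_8], [v_9]
  1-simplices (30): (30 of them)
  2-simplices (20): (20 of them)

giving chain groups C_0 ≅ Z^10, C_1 ≅ Z^30, C_2 ≅ Z^20.

∂_1: C_1 → C_0 sends each edge [p,q] (with p < q) to q − p. For instance
  ∂[v_5,v_6] = [v_6] − [v_5].
This gives a 10×30 integer matrix of rank 9; reducing to Smith normal form yields diagonal entries (1,1,1,1,1,1,1,1,1).

∂_2: C_2 → C_1 acts by ∂[p,q,r] = [q,r] − [p,r] + [p,q]. For instance
  ∂[v_1,v_3,v_4] = [v_3,v_4] − [v_1,v_4] + [v_1,v_3],
  ∂[v_0,v_4,v_6] = [v_4,v_6] − [v_0,v_6] + [v_0,v_4].
This gives a 30×20 integer matrix of rank 20; reducing to Smith normal form yields diagonal entries (1,1,1,1,1,1,1,1,1,1,1,1,1,1,1,1,1,1,1,2).

Now H_k = ker ∂_k / im ∂_{k+1}, so:

  H_0: rank C_0 − rank ∂_1 = 10 − 9 = 1, and the invariant factors of ∂_1 are all 1, so H_0 = Z.
  H_1: rank ker ∂_1 − rank ∂_2 = (30 − 9) − 20 = 1, and ∂_2 has invariant factor 2 > 1, so H_1 = Z ⊕ Z/2.
  H_2: rank ker ∂_2 − rank ∂_3 = (20 − 20) − 0 = 0, and there is no ∂_3, so H_2 = 0.

H_0 ≅ Z,  H_1 ≅ Z ⊕ Z/2,  H_2 = 0.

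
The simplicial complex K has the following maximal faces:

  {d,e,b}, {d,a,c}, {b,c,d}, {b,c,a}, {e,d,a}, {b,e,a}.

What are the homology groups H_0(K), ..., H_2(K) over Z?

Order the vertices as a < b < c < d < e. Listing each simplex with vertices in this order, K has dimension 2 with simplices:

  0-simplices (5): a, b, c, d, e
  1-simplices (9): ab, ac, ad, ae, bc, bd, be, cd, de
  2-simplices (6): abc, abe, acd, ade, bcd, bde

giving chain groups C_0 ≅ Z^5, C_1 ≅ Z^9, C_2 ≅ Z^6.

∂_1: C_1 → C_0 maps an edge to its endpoints' difference, ∂[p,q] = q − p. For instance
  ∂bd = d − b.
As a 5×9 matrix over Z this has rank 4, with invariant factors (1,1,1,1).

Boundary ∂_2: C_2 → C_1 sends each 2-simplex [p,q,r] to [q,r] − [p,r] + [p,q]. For instance
  ∂bde = de − be + bd,
  ∂abe = be − ae + ab.
The resulting 9×6 matrix has rank 5, and its Smith normal form has invariant factors (1,1,1,1,1).

From H_k ≅ ker(∂_k) / im(∂_{k+1}) we obtain:

  H_0: rank C_0 − rank ∂_1 = 5 − 4 = 1, and the invariant factors of ∂_1 are all 1, so H_0 = Z.
  H_1: rank ker ∂_1 − rank ∂_2 = (9 − 4) − 5 = 0, and the invariant factors of ∂_2 are all 1, so H_1 = 0.
  H_2: rank ker ∂_2 − rank ∂_3 = (6 − 5) − 0 = 1, and there is no ∂_3, so H_2 = Z.

(K is a triangulation of the 2-sphere S^2.)

H_0 ≅ Z,  H_1 = 0,  H_2 ≅ Z.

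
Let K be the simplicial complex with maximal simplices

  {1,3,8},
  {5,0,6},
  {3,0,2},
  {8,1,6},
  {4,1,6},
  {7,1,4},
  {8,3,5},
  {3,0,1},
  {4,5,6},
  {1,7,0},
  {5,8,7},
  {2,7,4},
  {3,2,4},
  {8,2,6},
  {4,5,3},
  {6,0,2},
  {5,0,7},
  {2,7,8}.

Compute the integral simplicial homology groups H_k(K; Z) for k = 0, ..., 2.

H_0 ≅ Z,  H_1 ≅ Z^2,  H_2 ≅ Z.

Take the total order 0 < 1 < 2 < 3 < 4 < 5 < 6 < 7 < 8 on the vertex set. Then K (dimension 2) consists of the simplices:

  0-simplices (9): [0], [1], [2], [3], [4], [5], [6], [7], [8]
  1-simplices (27): (27 of them)
  2-simplices (18): [0,1,3], [0,1,7], [0,2,3], [0,2,6], [0,5,6], [0,5,7], [1,3,8], [1,4,6], [1,4,7], [1,6,8], [2,3,4], [2,4,7], [2,6,8], [2,7,8], [3,4,5], [3,5,8], [4,5,6], [5,7,8]

Hence C_0 ≅ Z^9, C_1 ≅ Z^27, C_2 ≅ Z^18.

The boundary map ∂_1: C_1 → C_0 is given by ∂[p,q] = [q] − [p]. For instance
  ∂[1,7] = [7] − [1].
As a 9×27 matrix over Z this has rank 8, with invariant factors (1,1,1,1,1,1,1,1).

∂_2: C_2 → C_1 sends each 2-simplex [p,q,r] to [q,r] − [p,r] + [p,q]. For instance
  ∂[0,5,6] = [5,6] − [0,6] + [0,5],
  ∂[0,2,3] = [2,3] − [0,3] + [0,2].
The 27×18 boundary matrix has rank 17 and Smith normal form diag(1,1,1,1,1,1,1,1,1,1,1,1,1,1,1,1,1).

Reading off H_k = ker ∂_k / im ∂_{k+1}:

  H_0: rank C_0 − rank ∂_1 = 9 − 8 = 1, and the invariant factors of ∂_1 are all 1, so H_0 = Z.
  H_1: rank ker ∂_1 − rank ∂_2 = (27 − 8) − 17 = 2, and the invariant factors of ∂_2 are all 1, so H_1 = Z^2.
  H_2: rank ker ∂_2 − rank ∂_3 = (18 − 17) − 0 = 1, and there is no ∂_3, so H_2 = Z.

As a check, the Euler characteristic is 9 − 27 + 18 = 0, which agrees with 1 − 2 + 1 = 0.
(K is a triangulation of the torus T^2.)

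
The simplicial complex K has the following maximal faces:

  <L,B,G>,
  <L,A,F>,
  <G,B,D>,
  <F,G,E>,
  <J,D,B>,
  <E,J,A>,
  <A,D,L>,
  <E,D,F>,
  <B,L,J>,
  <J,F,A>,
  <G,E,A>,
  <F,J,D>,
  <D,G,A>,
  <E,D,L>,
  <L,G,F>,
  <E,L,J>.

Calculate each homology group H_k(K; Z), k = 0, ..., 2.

Order the vertices as A < B < D < E < F < G < J < L. Listing each simplex with vertices in this order, K has dimension 2 with simplices:

  0-simplices (8): A, B, D, E, F, G, J, L
  1-simplices (24): AD, AE, AF, AG, AJ, AL, BD, BG, BJ, BL, DE, DF, DG, DJ, DL, EF, EG, EJ, EL, FG, FJ, FL, GL, JL
  2-simplices (16): ADG, ADL, AEG, AEJ, AFJ, AFL, BDG, BDJ, BGL, BJL, DEF, DEL, DFJ, EFG, EJL, FGL

Hence C_0 ≅ Z^8, C_1 ≅ Z^24, C_2 ≅ Z^16.

Boundary ∂_1: C_1 → C_0 maps an edge to its endpoints' difference, ∂[p,q] = q − p. For instance
  ∂EL = L − E.
As a 8×24 matrix over Z this has rank 7, with invariant factors (1,1,1,1,1,1,1).

∂_2: C_2 → C_1 maps a triangle to the signed sum of its edges. For instance
  ∂ADL = DL − AL + AD,
  ∂FGL = GL − FL + FG.
The resulting 24×16 matrix has rank 15, and its Smith normal form has invariant factors (1,1,1,1,1,1,1,1,1,1,1,1,1,1,1).

Reading off H_k = ker ∂_k / im ∂_{k+1}:

  H_0: rank C_0 − rank ∂_1 = 8 − 7 = 1, and the invariant factors of ∂_1 are all 1, so H_0 ≅ Z.
  H_1: rank ker ∂_1 − rank ∂_2 = (24 − 7) − 15 = 2, and the invariant factors of ∂_2 are all 1, so H_1 ≅ Z^2.
  H_2: rank ker ∂_2 − rank ∂_3 = (16 − 15) − 0 = 1, and there is no ∂_3, so H_2 ≅ Z.

As a check, the Euler characteristic is 8 − 24 + 16 = 0, which agrees with 1 − 2 + 1 = 0.
(K is a triangulation of the torus T^2.)

H_0 = Z,  H_1 = Z^2,  H_2 = Z.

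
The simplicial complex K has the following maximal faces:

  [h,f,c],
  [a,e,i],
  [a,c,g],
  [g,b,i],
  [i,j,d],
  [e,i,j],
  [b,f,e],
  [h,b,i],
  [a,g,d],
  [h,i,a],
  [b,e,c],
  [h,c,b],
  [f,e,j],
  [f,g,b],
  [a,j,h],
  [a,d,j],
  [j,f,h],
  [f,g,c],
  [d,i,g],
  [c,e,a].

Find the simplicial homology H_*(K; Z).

H_0 ≅ Z,  H_1 ≅ Z ⊕ Z/2,  H_2 = 0.

Order the vertices as a < b < c < d < e < f < g < h < i < j. Listing each simplex with vertices in this order, K has dimension 2 with simplices:

  0-simplices (10): a, b, c, d, e, f, g, h, i, j
  1-simplices (30): ac, ad, ae, ag, ah, ai, aj, bc, be, bf, bg, bh, bi, ce, cf, cg, ch, dg, di, dj, ef, ei, ej, fg, fh, fj, gi, hi, hj, ij
  2-simplices (20): ace, acg, adg, adj, aei, ahi, ahj, bce, bch, bef, bfg, bgi, bhi, cfg, cfh, dgi, dij, efj, eij, fhj

giving chain groups C_0 ≅ Z^10, C_1 ≅ Z^30, C_2 ≅ Z^20.

Boundary ∂_1: C_1 → C_0 is given by ∂[p,q] = [q] − [p].
The 10×30 boundary matrix has rank 9 and Smith normal form diag(1,1,1,1,1,1,1,1,1).

Boundary ∂_2: C_2 → C_1 sends each 2-simplex [p,q,r] to [q,r] − [p,r] + [p,q]. For instance
  ∂ahi = hi − ai + ah,
  ∂cfg = fg − cg + cf.
The resulting 30×20 matrix has rank 20, and its Smith normal form has invariant factors (1,1,1,1,1,1,1,1,1,1,1,1,1,1,1,1,1,1,1,2).

Reading off H_k = ker ∂_k / im ∂_{k+1}:

  H_0: rank C_0 − rank ∂_1 = 10 − 9 = 1, and the invariant factors of ∂_1 are all 1, so H_0 = Z.
  H_1: rank ker ∂_1 − rank ∂_2 = (30 − 9) − 20 = 1, and ∂_2 has invariant factor 2 > 1, so H_1 = Z ⊕ Z/2.
  H_2: rank ker ∂_2 − rank ∂_3 = (20 − 20) − 0 = 0, and there is no ∂_3, so H_2 = 0.

(K is a triangulation of the Klein bottle.)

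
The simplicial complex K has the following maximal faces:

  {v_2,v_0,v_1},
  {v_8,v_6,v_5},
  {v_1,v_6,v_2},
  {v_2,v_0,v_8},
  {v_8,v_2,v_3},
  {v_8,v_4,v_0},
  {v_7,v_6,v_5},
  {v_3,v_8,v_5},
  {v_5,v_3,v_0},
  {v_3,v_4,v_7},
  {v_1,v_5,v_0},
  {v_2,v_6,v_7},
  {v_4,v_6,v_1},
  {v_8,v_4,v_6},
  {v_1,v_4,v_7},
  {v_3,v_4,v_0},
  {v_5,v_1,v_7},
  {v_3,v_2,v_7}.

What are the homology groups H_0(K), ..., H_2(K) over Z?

We work with the vertex ordering v_0 < v_1 < v_2 < v_3 < v_4 < v_5 < v_6 < v_7 < v_8. The simplices of K, each written with vertices in increasing order, are:

  0-simplices (9): [v_0], [v_1], [v_2], [v_3], [v_4], [v_5], [v_6], [v_7], [v_8]
  1-simplices (27): (27 of them)
  2-simplices (18): (18 of them)

giving chain groups C_0 ≅ Z^9, C_1 ≅ Z^27, C_2 ≅ Z^18.

The boundary map ∂_1: C_1 → C_0 sends each edge [p,q] (with p < q) to q − p. For instance
  ∂[v_3,v_5] = [v_5] − [v_3].
As a 9×27 matrix over Z this has rank 8, with invariant factors (1,1,1,1,1,1,1,1).

∂_2: C_2 → C_1 maps a triangle to the signed sum of its edges. For instance
  ∂[v_5,v_6,v_7] = [v_6,v_7] − [v_5,v_7] + [v_5,v_6],
  ∂[v_3,v_5,v_8] = [v_5,v_8] − [v_3,v_8] + [v_3,v_5].
The resulting 27×18 matrix has rank 18, and its Smith normal form has invariant factors (1,1,1,1,1,1,1,1,1,1,1,1,1,1,1,1,1,2).

Reading off H_k = ker ∂_k / im ∂_{k+1}:

  H_0: rank C_0 − rank ∂_1 = 9 − 8 = 1, and the invariant factors of ∂_1 are all 1, so H_0 = Z.
  H_1: rank ker ∂_1 − rank ∂_2 = (27 − 8) − 18 = 1, and ∂_2 has invariant factor 2 > 1, so H_1 = Z ⊕ Z/2.
  H_2: rank ker ∂_2 − rank ∂_3 = (18 − 18) − 0 = 0, and there is no ∂_3, so H_2 = 0.

As a check, the Euler characteristic is 9 − 27 + 18 = 0, which agrees with 1 − 1 + 0 = 0.

H_0 ≅ Z,  H_1 ≅ Z ⊕ Z/2,  H_2 = 0.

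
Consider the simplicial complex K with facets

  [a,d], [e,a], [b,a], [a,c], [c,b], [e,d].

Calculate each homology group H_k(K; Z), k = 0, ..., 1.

H_0 ≅ Z,  H_1 ≅ Z^2.

Order the vertices as a < b < c < d < e. Listing each simplex with vertices in this order, K has dimension 1 with simplices:

  0-simplices (5): a, b, c, d, e
  1-simplices (6): ab, ac, ad, ae, bc, de

so the chain groups are C_0 ≅ Z^5, C_1 ≅ Z^6.

∂_1: C_1 → C_0 sends each edge [p,q] (with p < q) to q − p. For instance
  ∂ac = c − a.
The 5×6 boundary matrix has rank 4 and Smith normal form diag(1,1,1,1).

From H_k ≅ ker(∂_k) / im(∂_{k+1}) we obtain:

  H_0: rank C_0 − rank ∂_1 = 5 − 4 = 1, and the invariant factors of ∂_1 are all 1, so H_0 = Z.
  H_1: rank ker ∂_1 − rank ∂_2 = (6 − 4) − 0 = 2, and there is no ∂_2, so H_1 = Z^2.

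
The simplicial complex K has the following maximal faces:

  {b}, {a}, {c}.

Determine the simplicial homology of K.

H_0 = Z^3.

We work with the vertex ordering a < b < c. The simplices of K, each written with vertices in increasing order, are:

  0-simplices (3): a, b, c

Hence C_0 ≅ Z^3.

From H_k ≅ ker(∂_k) / im(∂_{k+1}) we obtain:

  H_0: rank C_0 − rank ∂_1 = 3 − 0 = 3, and there is no ∂_1, so H_0 = Z^3.

(K is a triangulation of a set of 3 points.)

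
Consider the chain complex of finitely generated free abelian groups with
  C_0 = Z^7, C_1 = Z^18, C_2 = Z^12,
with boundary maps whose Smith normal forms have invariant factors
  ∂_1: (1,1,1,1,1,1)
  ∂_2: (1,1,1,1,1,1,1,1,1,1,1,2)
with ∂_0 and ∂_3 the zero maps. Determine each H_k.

H_0: b_0 = 7 − 0 − 6 = 1; torsion from ∂_1 factors > 1: none. So H_0 ≅ Z.
H_1: b_1 = 18 − 6 − 12 = 0; torsion from ∂_2 factors > 1: [2]. So H_1 ≅ Z/2Z.
H_2: b_2 = 12 − 12 − 0 = 0; torsion from ∂_3 factors > 1: none. So H_2 ≅ 0.

H_0 ≅ Z,  H_1 ≅ Z/2Z,  H_2 = 0.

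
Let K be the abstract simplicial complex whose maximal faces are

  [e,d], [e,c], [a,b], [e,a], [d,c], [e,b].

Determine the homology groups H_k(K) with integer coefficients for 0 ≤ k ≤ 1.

H_0 = Z,  H_1 = Z^2.

Fix the vertex order a < b < c < d < e and write every simplex with vertices in increasing order. Then dim K = 1 and the simplices of K are:

  0-simplices (5): a, b, c, d, e
  1-simplices (6): ab, ae, be, cd, ce, de

giving chain groups C_0 ≅ Z^5, C_1 ≅ Z^6.

Boundary ∂_1: C_1 → C_0 sends each edge [p,q] (with p < q) to q − p. For instance
  ∂de = e − d.
This gives a 5×6 integer matrix of rank 4; reducing to Smith normal form yields diagonal entries (1,1,1,1).

Reading off H_k = ker ∂_k / im ∂_{k+1}:

  H_0: rank C_0 − rank ∂_1 = 5 − 4 = 1, and the invariant factors of ∂_1 are all 1, so H_0 = Z.
  H_1: rank ker ∂_1 − rank ∂_2 = (6 − 4) − 0 = 2, and there is no ∂_2, so H_1 = Z^2.

(K is a triangulation of a wedge of 2 circles.)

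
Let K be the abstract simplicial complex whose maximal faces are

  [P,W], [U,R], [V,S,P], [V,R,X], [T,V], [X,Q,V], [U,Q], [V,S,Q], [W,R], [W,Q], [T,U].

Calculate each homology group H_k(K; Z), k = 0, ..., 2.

H_0 = Z,  H_1 = Z^4,  H_2 = 0.

K has 9 vertices, 16 edges, 4 triangles.
rank ∂_0 = 0, rank ∂_1 = 8 ⇒ b_0 = 9 − 0 − 8 = 1; all invariant factors of ∂_1 are 1 so no torsion. So H_0 = Z.
rank ∂_1 = 8, rank ∂_2 = 4 ⇒ b_1 = 16 − 8 − 4 = 4; all invariant factors of ∂_2 are 1 so no torsion. So H_1 = Z^4.
rank ∂_2 = 4, rank ∂_3 = 0 ⇒ b_2 = 4 − 4 − 0 = 0. So H_2 = 0.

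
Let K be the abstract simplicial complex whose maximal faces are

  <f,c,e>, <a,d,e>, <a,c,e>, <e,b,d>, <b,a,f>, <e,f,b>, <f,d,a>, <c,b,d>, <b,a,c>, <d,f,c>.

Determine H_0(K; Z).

K has 6 vertices, 15 edges, 10 triangles.
rank ∂_0 = 0, rank ∂_1 = 5 ⇒ b_0 = 6 − 0 − 5 = 1; all invariant factors of ∂_1 are 1 so no torsion. So H_0 ≅ Z.

H_0 = Z.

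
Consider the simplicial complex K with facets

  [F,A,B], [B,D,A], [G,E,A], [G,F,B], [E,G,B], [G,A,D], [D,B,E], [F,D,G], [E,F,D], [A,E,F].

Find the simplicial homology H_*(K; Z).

Order the vertices as A < B < D < E < F < G. Listing each simplex with vertices in this order, K has dimension 2 with simplices:

  0-simplices (6): A, B, D, E, F, G
  1-simplices (15): AB, AD, AE, AF, AG, BD, BE, BF, BG, DE, DF, DG, EF, EG, FG
  2-simplices (10): ABD, ABF, ADG, AEF, AEG, BDE, BEG, BFG, DEF, DFG

giving chain groups C_0 ≅ Z^6, C_1 ≅ Z^15, C_2 ≅ Z^10.

The boundary map ∂_1: C_1 → C_0 is given by ∂[p,q] = [q] − [p]. For instance
  ∂DG = G − D.
The 6×15 boundary matrix has rank 5 and Smith normal form diag(1,1,1,1,1).

The boundary map ∂_2: C_2 → C_1 acts by ∂[p,q,r] = [q,r] − [p,r] + [p,q]. For instance
  ∂BEG = EG − BG + BE,
  ∂AEF = EF − AF + AE.
As a 15×10 matrix over Z this has rank 10, with invariant factors (1,1,1,1,1,1,1,1,1,2).

From H_k ≅ ker(∂_k) / im(∂_{k+1}) we obtain:

  H_0: rank C_0 − rank ∂_1 = 6 − 5 = 1, and the invariant factors of ∂_1 are all 1, so H_0 ≅ Z.
  H_1: rank ker ∂_1 − rank ∂_2 = (15 − 5) − 10 = 0, and ∂_2 has invariant factor 2 > 1, so H_1 ≅ Z/2Z.
  H_2: rank ker ∂_2 − rank ∂_3 = (10 − 10) − 0 = 0, and there is no ∂_3, so H_2 ≅ 0.

(K is a triangulation of the real projective plane RP^2.)

H_0 ≅ Z,  H_1 ≅ Z/2Z,  H_2 = 0.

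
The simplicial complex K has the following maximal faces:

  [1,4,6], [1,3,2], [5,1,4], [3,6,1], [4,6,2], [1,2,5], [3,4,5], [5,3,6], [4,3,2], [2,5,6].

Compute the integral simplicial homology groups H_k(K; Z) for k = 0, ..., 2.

H_0 = Z,  H_1 = Z/2,  H_2 = 0.

K has 6 vertices, 15 edges, 10 triangles.
rank ∂_0 = 0, rank ∂_1 = 5 ⇒ b_0 = 6 − 0 − 5 = 1; all invariant factors of ∂_1 are 1 so no torsion. So H_0 = Z.
rank ∂_1 = 5, rank ∂_2 = 10 ⇒ b_1 = 15 − 5 − 10 = 0; ∂_2 has invariant factor(s) [2] giving torsion. So H_1 = Z/2.
rank ∂_2 = 10, rank ∂_3 = 0 ⇒ b_2 = 10 − 10 − 0 = 0. So H_2 = 0.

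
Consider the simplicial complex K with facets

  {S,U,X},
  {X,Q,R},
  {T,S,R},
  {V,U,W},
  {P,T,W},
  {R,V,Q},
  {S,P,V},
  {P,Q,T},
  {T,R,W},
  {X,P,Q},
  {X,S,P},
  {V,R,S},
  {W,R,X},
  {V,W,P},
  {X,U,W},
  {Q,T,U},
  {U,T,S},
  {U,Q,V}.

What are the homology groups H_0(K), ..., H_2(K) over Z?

H_0 = Z,  H_1 = Z^2,  H_2 = Z.

K has 9 vertices, 27 edges, 18 triangles.
rank ∂_0 = 0, rank ∂_1 = 8 ⇒ b_0 = 9 − 0 − 8 = 1; all invariant factors of ∂_1 are 1 so no torsion. So H_0 ≅ Z.
rank ∂_1 = 8, rank ∂_2 = 17 ⇒ b_1 = 27 − 8 − 17 = 2; all invariant factors of ∂_2 are 1 so no torsion. So H_1 ≅ Z^2.
rank ∂_2 = 17, rank ∂_3 = 0 ⇒ b_2 = 18 − 17 − 0 = 1. So H_2 ≅ Z.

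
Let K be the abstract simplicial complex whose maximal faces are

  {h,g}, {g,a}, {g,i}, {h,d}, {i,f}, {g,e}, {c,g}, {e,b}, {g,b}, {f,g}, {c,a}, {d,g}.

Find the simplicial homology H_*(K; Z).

We work with the vertex ordering a < b < c < d < e < f < g < h < i. The simplices of K, each written with vertices in increasing order, are:

  0-simplices (9): a, b, c, d, e, f, g, h, i
  1-simplices (12): ac, ag, be, bg, cg, dg, dh, eg, fg, fi, gh, gi

so the chain groups are C_0 ≅ Z^9, C_1 ≅ Z^12.

The boundary map ∂_1: C_1 → C_0 is given by ∂[p,q] = [q] − [p].
As a 9×12 matrix over Z this has rank 8, with invariant factors (1,1,1,1,1,1,1,1).

Computing H_k = (kernel of ∂_k) / (image of ∂_{k+1}):

  H_0: rank C_0 − rank ∂_1 = 9 − 8 = 1, and the invariant factors of ∂_1 are all 1, so H_0 ≅ Z.
  H_1: rank ker ∂_1 − rank ∂_2 = (12 − 8) − 0 = 4, and there is no ∂_2, so H_1 ≅ Z^4.

(K is a triangulation of a wedge of 4 circles.)

H_0 = Z,  H_1 = Z^4.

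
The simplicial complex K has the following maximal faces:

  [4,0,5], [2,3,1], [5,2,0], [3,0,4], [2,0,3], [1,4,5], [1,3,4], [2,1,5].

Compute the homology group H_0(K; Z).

K has 6 vertices, 12 edges, 8 triangles.
rank ∂_0 = 0, rank ∂_1 = 5 ⇒ b_0 = 6 − 0 − 5 = 1; all invariant factors of ∂_1 are 1 so no torsion. So H_0 ≅ Z.

H_0 = Z.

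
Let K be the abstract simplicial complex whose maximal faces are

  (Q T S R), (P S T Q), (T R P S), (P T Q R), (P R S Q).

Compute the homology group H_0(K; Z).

We work with the vertex ordering P < Q < R < S < T. The simplices of K, each written with vertices in increasing order, are:

  0-simplices (5): P, Q, R, S, T
  1-simplices (10): PQ, PR, PS, PT, QR, QS, QT, RS, RT, ST
  2-simplices (10): PQR, PQS, PQT, PRS, PRT, PST, QRS, QRT, QST, RST
  3-simplices (5): PQRS, PQRT, PQST, PRST, QRST

Hence C_0 ≅ Z^5, C_1 ≅ Z^10, C_2 ≅ Z^10, C_3 ≅ Z^5.

Boundary ∂_1: C_1 → C_0 is given by ∂[p,q] = [q] − [p]. For instance
  ∂PQ = Q − P.
As a 5×10 matrix over Z this has rank 4, with invariant factors (1,1,1,1).

The boundary map ∂_2: C_2 → C_1 acts by ∂[p,q,r] = [q,r] − [p,r] + [p,q]. For instance
  ∂QRT = RT − QT + QR,
  ∂QRS = RS − QS + QR.
This gives a 10×10 integer matrix of rank 6; reducing to Smith normal form yields diagonal entries (1,1,1,1,1,1).

The boundary map ∂_3: C_3 → C_2 sends each 3-simplex σ to the alternating sum Σ_i (−1)^i (σ with its i-th vertex removed). For instance
  ∂PQRT = QRT − PRT + PQT − PQR,
  ∂PRST = RST − PST + PRT − PRS.
The 10×5 boundary matrix has rank 4 and Smith normal form diag(1,1,1,1).

Reading off H_k = ker ∂_k / im ∂_{k+1}:

  H_0: rank C_0 − rank ∂_1 = 5 − 4 = 1, and the invariant factors of ∂_1 are all 1, so H_0 = Z.

(K is a triangulation of the 3-sphere S^3.)

H_0 = Z.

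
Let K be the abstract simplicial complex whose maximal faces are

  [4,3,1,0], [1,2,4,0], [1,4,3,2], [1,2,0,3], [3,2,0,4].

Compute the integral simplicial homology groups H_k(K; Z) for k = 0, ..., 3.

Fix the vertex order 0 < 1 < 2 < 3 < 4 and write every simplex with vertices in increasing order. Then dim K = 3 and the simplices of K are:

  0-simplices (5): [0], [1], [2], [3], [4]
  1-simplices (10): [0,1], [0,2], [0,3], [0,4], [1,2], [1,3], [1,4], [2,3], [2,4], [3,4]
  2-simplices (10): [0,1,2], [0,1,3], [0,1,4], [0,2,3], [0,2,4], [0,3,4], [1,2,3], [1,2,4], [1,3,4], [2,3,4]
  3-simplices (5): [0,1,2,3], [0,1,2,4], [0,1,3,4], [0,2,3,4], [1,2,3,4]

giving chain groups C_0 ≅ Z^5, C_1 ≅ Z^10, C_2 ≅ Z^10, C_3 ≅ Z^5.

∂_1: C_1 → C_0 maps an edge to its endpoints' difference, ∂[p,q] = q − p. For instance
  ∂[1,3] = [3] − [1].
This gives a 5×10 integer matrix of rank 4; reducing to Smith normal form yields diagonal entries (1,1,1,1).

Boundary ∂_2: C_2 → C_1 acts by ∂[p,q,r] = [q,r] − [p,r] + [p,q]. For instance
  ∂[1,2,3] = [2,3] − [1,3] + [1,2],
  ∂[0,3,4] = [3,4] − [0,4] + [0,3].
As a 10×10 matrix over Z this has rank 6, with invariant factors (1,1,1,1,1,1).

∂_3: C_3 → C_2 sends each 3-simplex σ to the alternating sum Σ_i (−1)^i (σ with its i-th vertex removed). For instance
  ∂[0,2,3,4] = [2,3,4] − [0,3,4] + [0,2,4] − [0,2,3],
  ∂[0,1,2,4] = [1,2,4] − [0,2,4] + [0,1,4] − [0,1,2].
As a 10×5 matrix over Z this has rank 4, with invariant factors (1,1,1,1).

Now H_k = ker ∂_k / im ∂_{k+1}, so:

  H_0: rank C_0 − rank ∂_1 = 5 − 4 = 1, and the invariant factors of ∂_1 are all 1, so H_0 ≅ Z.
  H_1: rank ker ∂_1 − rank ∂_2 = (10 − 4) − 6 = 0, and the invariant factors of ∂_2 are all 1, so H_1 ≅ 0.
  H_2: rank ker ∂_2 − rank ∂_3 = (10 − 6) − 4 = 0, and the invariant factors of ∂_3 are all 1, so H_2 ≅ 0.
  H_3: rank ker ∂_3 − rank ∂_4 = (5 − 4) − 0 = 1, and there is no ∂_4, so H_3 ≅ Z.

(K is a triangulation of the 3-sphere S^3.)

H_0 = Z,  H_1 = 0,  H_2 = 0,  H_3 = Z.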